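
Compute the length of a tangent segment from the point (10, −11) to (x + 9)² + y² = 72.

√410

The centre is (−9, 0) and r = 6√2. The square of the distance from P to the centre is 361 + 121 = 482.
The tangent meets the radius at right angles, so tangent² = |PO|² − r² = 482 − 72 = 410.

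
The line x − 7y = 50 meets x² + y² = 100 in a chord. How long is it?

The distance from (0, 0) to the line is 50/√50, and r² = 100.
Chord = 2√(r² − d²) = 2·√(50) = 10√2.

10√2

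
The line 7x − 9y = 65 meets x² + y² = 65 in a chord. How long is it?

√130

Substitute y = (−65 + 7x)/9:
130x² − 910x − 1040 = 0  ⟹  x² − 7x − 8 = 0
x = 8 or x = −1, giving (8, −1) and (−1, −8).
Chord length = distance between (8, −1) and (−1, −8) = √130 = √130.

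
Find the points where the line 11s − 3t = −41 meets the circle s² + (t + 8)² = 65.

(−7, −12) and (−4, −1)

Substitute t = (41 + 11s)/3:
130s² + 1430s + 3640 = 0  ⟹  s² + 11s + 28 = 0
s = −4 or s = −7, giving (−4, −1) and (−7, −12).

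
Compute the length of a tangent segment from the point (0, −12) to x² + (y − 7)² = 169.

8√3

Centre (0, 7), r² = 169. |PO|² = (0)² + (−19)² = 361.
By the tangent–radius right angle, tangent length = √(|PO|² − r²) = √192 = 8√3.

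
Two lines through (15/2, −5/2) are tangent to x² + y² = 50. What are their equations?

Write the tangent as mx − y + (−5/2 − m·(15/2)) = 0 and set its distance from the centre to 5√2:
[m·(−15/2) − (5/2)]² = 50(m² + 1)
m² + 6m − 7 = 0, so m = −7 or m = 1.
Through (15/2, −5/2) these give 7x + y = 50 and x − y = 10.

7x + y = 50 and x − y = 10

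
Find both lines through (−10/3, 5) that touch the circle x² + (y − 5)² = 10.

Let a tangent through (−10/3, 5) have slope m. Its distance from (0, 5) must equal √10:
[m·(10/3) − (0)]² = 10(m² + 1)
m² − 9 = 0, so m = −3 or m = 3.
Through (−10/3, 5) these give 3x + y = −5 and 3x − y = −15.

3x + y = −5 and 3x − y = −15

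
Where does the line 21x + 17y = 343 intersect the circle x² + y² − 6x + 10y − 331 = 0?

(5, 14) and (22, −7)

Substitute y = (343 − 21x)/17:
730x² − 19710x + 80300 = 0  ⟹  x² − 27x + 110 = 0
x = 22 or x = 5, giving (22, −7) and (5, 14).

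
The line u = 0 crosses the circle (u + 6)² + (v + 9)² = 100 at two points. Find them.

The line gives u = 0. Substituting into the circle:
v² + 18v + 17 = 0
v = −1 or v = −17, giving (0, −1) and (0, −17).

(0, −17) and (0, −1)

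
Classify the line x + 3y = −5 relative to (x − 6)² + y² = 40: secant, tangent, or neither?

Substituting the line into the circle gives 10x² − 98x − 11 = 0.
Δ = 9604 − (−440) = 10044.
Two real roots: the line is a secant.

secant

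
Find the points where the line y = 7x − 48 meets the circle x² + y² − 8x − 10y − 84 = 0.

Express y = 7x − 48 and substitute into the circle:
50x² − 750x + 2700 = 0  ⟹  x² − 15x + 54 = 0
x = 9 or x = 6, giving (9, 15) and (6, −6).

(6, −6) and (9, 15)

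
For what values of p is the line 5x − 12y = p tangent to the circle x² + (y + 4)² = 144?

p = −108 or p = 204

The line touches the circle iff its distance from (0, −4) is 12:
|5·0 − 12·(−4) − p| / √169 = 12
|p − (48)| = 12·13, so p = 204 or p = −108.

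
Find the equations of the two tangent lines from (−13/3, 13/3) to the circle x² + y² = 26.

x − 5y = −26 and 5x − y = −26

A line y − (13/3) = m(x − (−13/3)) is tangent when its distance from (0, 0) is √26:
[m·(13/3) − (−13/3)]² = 26(m² + 1)
5m² − 26m + 5 = 0, so m = 1/5 or m = 5.
With m = 1/5: x − 5y = −26. With m = 5: 5x − y = −26.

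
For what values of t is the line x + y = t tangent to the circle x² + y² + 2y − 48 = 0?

The line touches the circle iff its distance from (0, −1) is 7:
|1·0 + 1·(−1) − t| / √2 = 7
|t − (−1)| = 7√2.

t = −1 ± 7√2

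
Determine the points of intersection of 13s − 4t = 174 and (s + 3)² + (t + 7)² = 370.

(6, −24) and (14, 2)

Substitute t = (−174 + 13s)/4:
185s² − 3700s + 15540 = 0  ⟹  s² − 20s + 84 = 0
s = 14 or s = 6, giving (14, 2) and (6, −24).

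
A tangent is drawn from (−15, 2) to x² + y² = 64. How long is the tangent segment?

√165

The centre is (0, 0) and r = 8. The square of the distance from P to the centre is 225 + 4 = 229.
Power of the point: PT² = |PO|² − r² = 165, so PT = √165.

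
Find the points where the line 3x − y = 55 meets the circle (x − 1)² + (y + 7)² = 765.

Express y = 3x − 55 and substitute into the circle:
10x² − 290x + 1540 = 0  ⟹  x² − 29x + 154 = 0
x = 22 or x = 7, giving (22, 11) and (7, −34).

(7, −34) and (22, 11)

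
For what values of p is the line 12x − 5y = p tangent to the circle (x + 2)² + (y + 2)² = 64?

The line touches the circle iff its distance from (−2, −2) is 8:
|12·(−2) − 5·(−2) − p| / √169 = 8
|p − (−14)| = 8·13, so p = 90 or p = −118.

p = −118 or p = 90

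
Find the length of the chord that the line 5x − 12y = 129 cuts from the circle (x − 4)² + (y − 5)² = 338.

26

Centre (4, 5), r² = 338. Perpendicular distance d from centre to line = |−169| / √169 = 169/√169.
Half the chord is √(r² − d²) = √(169), so the full chord is 26.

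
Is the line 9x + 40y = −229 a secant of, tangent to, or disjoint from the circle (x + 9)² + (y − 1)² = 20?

disjoint

Substituting the line into the circle gives 1681x² + 33642x + 169961 = 0.
Δ = 1131784164 − 1142817764 = −11033600.
No real roots: the line does not meet the circle.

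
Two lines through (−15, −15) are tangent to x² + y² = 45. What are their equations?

Write the tangent as mx − y + (−15 − m·(−15)) = 0 and set its distance from the centre to 3√5:
[m·(15) − (15)]² = 45(m² + 1)
2m² − 5m + 2 = 0, so m = 1/2 or m = 2.
Through (−15, −15) these give x − 2y = 15 and 2x − y = −15.

x − 2y = 15 and 2x − y = −15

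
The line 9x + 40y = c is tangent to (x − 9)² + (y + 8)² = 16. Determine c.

c = −403 or c = −75

The line touches the circle iff its distance from (9, −8) is 4:
|9·9 + 40·(−8) − c| / √1681 = 4
|c − (−239)| = 4·41, so c = −75 or c = −403.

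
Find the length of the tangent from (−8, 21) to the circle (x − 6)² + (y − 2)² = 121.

With centre O = (6, 2), |OP|² = 557 and r² = 121.
The tangent meets the radius at right angles, so tangent² = |PO|² − r² = 557 − 121 = 436.

2√109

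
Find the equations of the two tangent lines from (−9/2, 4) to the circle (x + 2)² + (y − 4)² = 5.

A line y − (4) = m(x − (−9/2)) is tangent when its distance from (−2, 4) is √5:
(5/2m − (0))² = 5(m² + 1)
m² − 4 = 0, so m = −2 or m = 2.
With m = −2: 2x + y = −5. With m = 2: 2x − y = −13.

2x + y = −5 and 2x − y = −13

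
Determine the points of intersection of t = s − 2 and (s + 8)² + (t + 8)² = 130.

Express t = s − 2 and substitute into the circle:
2s² + 28s − 30 = 0  ⟹  s² + 14s − 15 = 0
s = 1 or s = −15, giving (1, −1) and (−15, −17).

(−15, −17) and (1, −1)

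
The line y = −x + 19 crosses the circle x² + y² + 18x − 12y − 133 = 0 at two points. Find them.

(0, 19) and (4, 15)

From the line, y = −x + 19. Substituting:
2x² − 8x = 0  ⟹  x² − 4x = 0
x = 4 or x = 0, giving (4, 15) and (0, 19).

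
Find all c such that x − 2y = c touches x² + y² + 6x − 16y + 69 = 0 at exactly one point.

For a tangent, require d(centre, line) = r = 2.
|1·(−3) − 2·8 − c| / √5 = 2
|c − (−19)| = 2√5.

c = −19 ± 2√5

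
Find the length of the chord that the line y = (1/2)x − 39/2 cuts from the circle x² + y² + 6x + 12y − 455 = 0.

16√5

Centre (−3, −6), r² = 500. Perpendicular distance d from centre to line = |−30| / √5 = 30/√5.
Chord = 2√(r² − d²) = 2·√(320) = 16√5.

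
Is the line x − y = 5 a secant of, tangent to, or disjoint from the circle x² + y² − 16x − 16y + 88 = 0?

secant

Centre (8, 8), r² = 40. Distance² from centre to line = (−5)²/2 = 25/2.
Since d² < r², the line cuts the circle twice.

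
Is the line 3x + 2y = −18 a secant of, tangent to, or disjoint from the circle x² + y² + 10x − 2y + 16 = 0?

Substituting the line into the circle gives 13x² + 160x + 460 = 0.
Discriminant = (160)² − 4·13·(460) = 1680 > 0.
Two real roots: the line is a secant.

secant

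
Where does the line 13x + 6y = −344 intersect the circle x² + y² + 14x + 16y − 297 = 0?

From the line, y = (−344 − 13x)/6. Substituting:
205x² + 8200x + 74620 = 0  ⟹  x² + 40x + 364 = 0
x = −14 or x = −26, giving (−14, −27) and (−26, −1).

(−26, −1) and (−14, −27)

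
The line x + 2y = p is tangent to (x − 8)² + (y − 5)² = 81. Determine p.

Tangency holds when the distance from the centre (8, 5) to the line equals the radius 9:
|1·8 + 2·5 − p| / √5 = 9
|p − (18)| = 9√5.

p = 18 ± 9√5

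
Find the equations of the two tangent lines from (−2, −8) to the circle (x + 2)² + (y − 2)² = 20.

A line y − (−8) = m(x − (−2)) is tangent when its distance from (−2, 2) is 2√5:
(0m − (10))² = 20(m² + 1)
m² − 4 = 0, so m = 2 or m = −2.
Through (−2, −8) these give 2x − y = 4 and 2x + y = −12.

2x − y = 4 and 2x + y = −12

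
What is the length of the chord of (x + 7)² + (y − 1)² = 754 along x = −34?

The line gives x = −34. Substituting into the circle:
y² − 2y − 24 = 0
y = 6 or y = −4, giving (−34, 6) and (−34, −4).
Chord length = distance between (−34, 6) and (−34, −4) = √100 = 10.

10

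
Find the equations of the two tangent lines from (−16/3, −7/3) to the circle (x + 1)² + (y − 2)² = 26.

A line y − (−7/3) = m(x − (−16/3)) is tangent when its distance from (−1, 2) is √26:
[m·(13/3) − (13/3)]² = 26(m² + 1)
5m² + 26m + 5 = 0, so m = −1/5 or m = −5.
With m = −1/5: x + 5y = −17. With m = −5: 5x + y = −29.

x + 5y = −17 and 5x + y = −29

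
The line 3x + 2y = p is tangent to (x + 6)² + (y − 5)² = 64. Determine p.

The line touches the circle iff its distance from (−6, 5) is 8:
|3·(−6) + 2·5 − p| / √13 = 8
|p − (−8)| = 8√13.

p = −8 ± 8√13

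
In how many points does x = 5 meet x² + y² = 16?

0

d² = (1·0 + 0·0 − (5))² = 25; r² = 16.
Since d² > r², the line lies outside the circle.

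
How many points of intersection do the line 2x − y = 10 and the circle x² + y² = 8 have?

0

Substituting the line into the circle gives 5x² − 40x + 92 = 0.
Δ = 1600 − 1840 = −240.
No real roots: the line does not meet the circle.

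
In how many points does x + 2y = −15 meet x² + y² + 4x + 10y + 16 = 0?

d² = (1·(−2) + 2·(−5) − (−15))²/5 = 9/5; r² = 13.
Since d² < r², the line cuts the circle twice.

2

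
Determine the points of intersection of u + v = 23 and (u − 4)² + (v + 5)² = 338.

From the line, v = −u + 23. Substituting:
2u² − 64u + 462 = 0  ⟹  u² − 32u + 231 = 0
u = 21 or u = 11, giving (21, 2) and (11, 12).

(11, 12) and (21, 2)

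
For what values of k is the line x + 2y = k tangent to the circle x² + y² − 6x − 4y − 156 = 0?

k = 7 ± 13√5

Tangency holds when the distance from the centre (3, 2) to the line equals the radius 13:
|1·3 + 2·2 − k| / √5 = 13
|k − (7)| = 13√5.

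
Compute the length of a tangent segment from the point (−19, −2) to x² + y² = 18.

Centre (0, 0), r² = 18. |PO|² = (−19)² + (−2)² = 365.
By the tangent–radius right angle, tangent length = √(|PO|² − r²) = √347.

√347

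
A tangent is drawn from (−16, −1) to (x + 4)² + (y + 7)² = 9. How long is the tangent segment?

3√19

Centre (−4, −7), r² = 9. |PO|² = (−12)² + (6)² = 180.
The tangent meets the radius at right angles, so tangent² = |PO|² − r² = 180 − 9 = 171.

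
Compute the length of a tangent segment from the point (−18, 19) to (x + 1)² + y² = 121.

23

Centre (−1, 0), r² = 121. |PO|² = (−17)² + (19)² = 650.
The tangent meets the radius at right angles, so tangent² = |PO|² − r² = 650 − 121 = 529.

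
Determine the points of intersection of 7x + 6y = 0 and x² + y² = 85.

Substitute y = (−7x)/6:
85x² − 3060 = 0  ⟹  x² − 36 = 0
x = 6 or x = −6, giving (6, −7) and (−6, 7).

(−6, 7) and (6, −7)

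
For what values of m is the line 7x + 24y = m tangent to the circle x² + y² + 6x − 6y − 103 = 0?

For a tangent, require d(centre, line) = r = 11.
|7·(−3) + 24·3 − m| / √625 = 11
|m − (51)| = 11·25, so m = 326 or m = −224.

m = −224 or m = 326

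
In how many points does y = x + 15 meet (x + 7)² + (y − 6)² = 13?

Centre (−7, 6), r² = 13. Distance² from centre to line = (2)²/2 = 2.
Since d² < r², the line cuts the circle twice.

2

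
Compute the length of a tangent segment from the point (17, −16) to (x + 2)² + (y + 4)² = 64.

21

The centre is (−2, −4) and r = 8. The square of the distance from P to the centre is 361 + 144 = 505.
Power of the point: PT² = |PO|² − r² = 441, so PT = 21.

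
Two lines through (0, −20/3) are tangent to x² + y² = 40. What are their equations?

x + 3y = −20 and x − 3y = 20

Let a tangent through (0, −20/3) have slope m. Its distance from (0, 0) must equal 2√10:
[m·(0) − (20/3)]² = 40(m² + 1)
9m² − 1 = 0, so m = −1/3 or m = 1/3.
Through (0, −20/3) these give x + 3y = −20 and x − 3y = 20.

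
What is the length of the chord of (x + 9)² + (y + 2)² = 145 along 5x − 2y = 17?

The distance from (−9, −2) to the line is 58/√29, and r² = 145.
Chord = 2√(r² − d²) = 2·√(29) = 2√29.

2√29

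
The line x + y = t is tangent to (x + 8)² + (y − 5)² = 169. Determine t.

t = −3 ± 13√2

Tangency holds when the distance from the centre (−8, 5) to the line equals the radius 13:
|1·(−8) + 1·5 − t| / √2 = 13
|t − (−3)| = 13√2.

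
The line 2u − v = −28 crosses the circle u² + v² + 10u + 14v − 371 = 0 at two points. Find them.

Substitute v = 2u + 28:
5u² + 150u + 805 = 0  ⟹  u² + 30u + 161 = 0
u = −7 or u = −23, giving (−7, 14) and (−23, −18).

(−23, −18) and (−7, 14)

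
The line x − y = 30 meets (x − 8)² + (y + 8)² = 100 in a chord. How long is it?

2√2

The distance from (8, −8) to the line is 14/√2, and r² = 100.
Half the chord is √(r² − d²) = √(2), so the full chord is 2√2.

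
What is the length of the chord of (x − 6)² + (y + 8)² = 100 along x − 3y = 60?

The distance from (6, −8) to the line is 30/√10, and r² = 100.
Half the chord is √(r² − d²) = √(10), so the full chord is 2√10.

2√10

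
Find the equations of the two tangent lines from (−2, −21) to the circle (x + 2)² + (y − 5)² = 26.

5x + y = −31 and 5x − y = 11

Write the tangent as mx − y + (−21 − m·(−2)) = 0 and set its distance from the centre to √26:
(0m − (26))² = 26(m² + 1)
m² − 25 = 0, so m = −5 or m = 5.
Through (−2, −21) these give 5x + y = −31 and 5x − y = 11.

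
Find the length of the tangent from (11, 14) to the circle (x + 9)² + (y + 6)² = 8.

The centre is (−9, −6) and r = 2√2. The square of the distance from P to the centre is 400 + 400 = 800.
The tangent meets the radius at right angles, so tangent² = |PO|² − r² = 800 − 8 = 792.

6√22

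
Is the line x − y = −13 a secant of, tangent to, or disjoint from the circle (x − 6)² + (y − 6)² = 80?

Substituting the line into the circle gives 2x² + 2x + 5 = 0.
Discriminant = (2)² − 4·2·(5) = −36 < 0.
No real roots: the line does not meet the circle.

disjoint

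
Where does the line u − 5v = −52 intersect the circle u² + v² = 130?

(−7, 9) and (3, 11)

Express v = (52 + u)/5 and substitute into the circle:
26u² + 104u − 546 = 0  ⟹  u² + 4u − 21 = 0
u = 3 or u = −7, giving (3, 11) and (−7, 9).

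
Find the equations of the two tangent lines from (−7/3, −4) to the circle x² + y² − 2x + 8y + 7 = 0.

3x − y = −3 and 3x + y = −11

Write the tangent as mx − y + (−4 − m·(−7/3)) = 0 and set its distance from the centre to √10:
(10/3m − (0))² = 10(m² + 1)
m² − 9 = 0, so m = 3 or m = −3.
Through (−7/3, −4) these give 3x − y = −3 and 3x + y = −11.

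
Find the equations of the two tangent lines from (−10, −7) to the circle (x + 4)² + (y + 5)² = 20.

Write the tangent as mx − y + (−7 − m·(−10)) = 0 and set its distance from the centre to 2√5:
(6m − (2))² = 20(m² + 1)
2m² − 3m − 2 = 0, so m = 2 or m = −1/2.
Through (−10, −7) these give 2x − y = −13 and x + 2y = −24.

2x − y = −13 and x + 2y = −24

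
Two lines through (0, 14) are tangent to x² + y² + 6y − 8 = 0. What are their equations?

4x − y = −14 and 4x + y = 14

A line y − (14) = m(x − (0)) is tangent when its distance from (0, −3) is √17:
(0m − (−17))² = 17(m² + 1)
m² − 16 = 0, so m = 4 or m = −4.
With m = 4: 4x − y = −14. With m = −4: 4x + y = 14.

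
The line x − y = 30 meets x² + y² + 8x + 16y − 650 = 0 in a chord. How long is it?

28√2

The distance from (−4, −8) to the line is 26/√2, and r² = 730.
Half the chord is √(r² − d²) = √(392), so the full chord is 28√2.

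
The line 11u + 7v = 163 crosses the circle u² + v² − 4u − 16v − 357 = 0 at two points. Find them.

Substitute v = (163 − 11u)/7:
170u² − 2550u − 9180 = 0  ⟹  u² − 15u − 54 = 0
u = 18 or u = −3, giving (18, −5) and (−3, 28).

(−3, 28) and (18, −5)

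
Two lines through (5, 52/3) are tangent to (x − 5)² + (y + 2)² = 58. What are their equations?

Let a tangent through (5, 52/3) have slope m. Its distance from (5, −2) must equal √58:
(0m − (−58/3))² = 58(m² + 1)
9m² − 49 = 0, so m = −7/3 or m = 7/3.
Through (5, 52/3) these give 7x + 3y = 87 and 7x − 3y = −17.

7x + 3y = 87 and 7x − 3y = −17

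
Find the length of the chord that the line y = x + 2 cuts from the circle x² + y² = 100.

Centre (0, 0), r² = 100. Perpendicular distance d from centre to line = |2| / √2 = 2/√2.
Half the chord is √(r² − d²) = √(98), so the full chord is 14√2.

14√2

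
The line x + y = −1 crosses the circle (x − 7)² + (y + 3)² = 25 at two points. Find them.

(2, −3) and (7, −8)

Express y = −x − 1 and substitute into the circle:
2x² − 18x + 28 = 0  ⟹  x² − 9x + 14 = 0
x = 7 or x = 2, giving (7, −8) and (2, −3).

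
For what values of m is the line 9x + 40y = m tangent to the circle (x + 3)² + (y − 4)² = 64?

For a tangent, require d(centre, line) = r = 8.
|9·(−3) + 40·4 − m| / √1681 = 8
|m − (133)| = 8·41, so m = 461 or m = −195.

m = −195 or m = 461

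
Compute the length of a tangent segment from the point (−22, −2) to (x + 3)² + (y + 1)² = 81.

√281

The centre is (−3, −1) and r = 9. The square of the distance from P to the centre is 361 + 1 = 362.
The tangent meets the radius at right angles, so tangent² = |PO|² − r² = 362 − 81 = 281.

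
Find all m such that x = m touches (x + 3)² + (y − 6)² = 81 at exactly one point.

m = −12 or m = 6

The line touches the circle iff its distance from (−3, 6) is 9:
|1·(−3) + 0·6 − m| / √1 = 9
|m − (−3)| = 9, so m = 6 or m = −12.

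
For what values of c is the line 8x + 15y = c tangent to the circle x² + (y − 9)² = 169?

Tangency holds when the distance from the centre (0, 9) to the line equals the radius 13:
|8·0 + 15·9 − c| / √289 = 13
|c − (135)| = 13·17, so c = 356 or c = −86.

c = −86 or c = 356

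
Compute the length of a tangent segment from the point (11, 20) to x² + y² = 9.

Centre (0, 0), r² = 9. |PO|² = (11)² + (20)² = 521.
Power of the point: PT² = |PO|² − r² = 512, so PT = 16√2.

16√2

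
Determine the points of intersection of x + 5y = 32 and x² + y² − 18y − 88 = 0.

(−13, 9) and (12, 4)

Substitute y = (32 − x)/5:
26x² + 26x − 4056 = 0  ⟹  x² + x − 156 = 0
x = 12 or x = −13, giving (12, 4) and (−13, 9).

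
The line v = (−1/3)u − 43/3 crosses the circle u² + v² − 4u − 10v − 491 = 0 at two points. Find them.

(−16, −9) and (8, −17)

Substitute v = (−43 − u)/3:
10u² + 80u − 1280 = 0  ⟹  u² + 8u − 128 = 0
u = 8 or u = −16, giving (8, −17) and (−16, −9).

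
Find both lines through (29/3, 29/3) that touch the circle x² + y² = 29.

Write the tangent as mx − y + (29/3 − m·(29/3)) = 0 and set its distance from the centre to √29:
(−29/3m − (−29/3))² = 29(m² + 1)
10m² − 29m + 10 = 0, so m = 2/5 or m = 5/2.
With m = 2/5: 2x − 5y = −29. With m = 5/2: 5x − 2y = 29.

2x − 5y = −29 and 5x − 2y = 29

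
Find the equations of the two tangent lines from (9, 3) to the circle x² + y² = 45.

x + 2y = 15 and 2x − y = 15

Write the tangent as mx − y + (3 − m·(9)) = 0 and set its distance from the centre to 3√5:
[m·(−9) − (−3)]² = 45(m² + 1)
2m² − 3m − 2 = 0, so m = −1/2 or m = 2.
Through (9, 3) these give x + 2y = 15 and 2x − y = 15.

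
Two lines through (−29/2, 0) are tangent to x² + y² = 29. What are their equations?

Let a tangent through (−29/2, 0) have slope m. Its distance from (0, 0) must equal √29:
[m·(29/2) − (0)]² = 29(m² + 1)
25m² − 4 = 0, so m = 2/5 or m = −2/5.
Through (−29/2, 0) these give 2x − 5y = −29 and 2x + 5y = −29.

2x − 5y = −29 and 2x + 5y = −29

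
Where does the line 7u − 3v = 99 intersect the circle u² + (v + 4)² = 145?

(9, −12) and (12, −5)

From the line, v = (−99 + 7u)/3. Substituting:
58u² − 1218u + 6264 = 0  ⟹  u² − 21u + 108 = 0
u = 12 or u = 9, giving (12, −5) and (9, −12).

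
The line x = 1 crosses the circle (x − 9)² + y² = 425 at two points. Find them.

The line gives x = 1. Substituting into the circle:
y² − 361 = 0
y = 19 or y = −19, giving (1, 19) and (1, −19).

(1, −19) and (1, 19)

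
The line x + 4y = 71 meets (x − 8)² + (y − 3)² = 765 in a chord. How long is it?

Substitute y = (71 − x)/4:
17x² − 374x − 7735 = 0  ⟹  x² − 22x − 455 = 0
x = 35 or x = −13, giving (35, 9) and (−13, 21).
Chord length = distance between (35, 9) and (−13, 21) = √2448 = 12√17.

12√17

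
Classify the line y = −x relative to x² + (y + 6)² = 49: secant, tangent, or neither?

Substituting the line into the circle gives 2x² − 12x − 13 = 0.
Discriminant = (−12)² − 4·2·(−13) = 248 > 0.
Two real roots: the line is a secant.

secant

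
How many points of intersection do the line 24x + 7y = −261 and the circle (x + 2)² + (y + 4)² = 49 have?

Centre (−2, −4), r² = 49. Distance² from centre to line = (185)²/625 = 1369/25.
Since d² > r², the line lies outside the circle.

0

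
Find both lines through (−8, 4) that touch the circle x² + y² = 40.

Write the tangent as mx − y + (4 − m·(−8)) = 0 and set its distance from the centre to 2√10:
[m·(8) − (−4)]² = 40(m² + 1)
3m² + 8m − 3 = 0, so m = 1/3 or m = −3.
Through (−8, 4) these give x − 3y = −20 and 3x + y = −20.

x − 3y = −20 and 3x + y = −20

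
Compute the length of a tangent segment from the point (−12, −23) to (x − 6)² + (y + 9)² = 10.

The centre is (6, −9) and r = √10. The square of the distance from P to the centre is 324 + 196 = 520.
By the tangent–radius right angle, tangent length = √(|PO|² − r²) = √510.

√510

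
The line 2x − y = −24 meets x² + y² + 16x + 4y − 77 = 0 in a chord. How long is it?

Centre (−8, −2), r² = 145. Perpendicular distance d from centre to line = |10| / √5 = 10/√5.
Chord = 2√(r² − d²) = 2·√(125) = 10√5.

10√5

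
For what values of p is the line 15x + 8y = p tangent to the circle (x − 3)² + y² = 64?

p = −91 or p = 181

For a tangent, require d(centre, line) = r = 8.
|15·3 + 8·0 − p| / √289 = 8
|p − (45)| = 8·17, so p = 181 or p = −91.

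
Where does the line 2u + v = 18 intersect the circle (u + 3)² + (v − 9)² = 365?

(−5, 28) and (11, −4)

From the line, v = −2u + 18. Substituting:
5u² − 30u − 275 = 0  ⟹  u² − 6u − 55 = 0
u = 11 or u = −5, giving (11, −4) and (−5, 28).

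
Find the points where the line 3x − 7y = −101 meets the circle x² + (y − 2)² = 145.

From the line, y = (101 + 3x)/7. Substituting:
58x² + 522x + 464 = 0  ⟹  x² + 9x + 8 = 0
x = −1 or x = −8, giving (−1, 14) and (−8, 11).

(−8, 11) and (−1, 14)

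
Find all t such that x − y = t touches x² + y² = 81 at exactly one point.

t = ±9√2

For a tangent, require d(centre, line) = r = 9.
|1·0 − 1·0 − t| / √2 = 9
|t| = 9√2.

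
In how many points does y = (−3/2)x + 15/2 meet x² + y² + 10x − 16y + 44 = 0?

2

Centre (−5, 8), r² = 45. Distance² from centre to line = (−14)²/13 = 196/13.
Since d² < r², the line cuts the circle twice.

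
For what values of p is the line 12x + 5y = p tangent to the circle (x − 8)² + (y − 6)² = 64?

For a tangent, require d(centre, line) = r = 8.
|12·8 + 5·6 − p| / √169 = 8
|p − (126)| = 8·13, so p = 230 or p = 22.

p = 22 or p = 230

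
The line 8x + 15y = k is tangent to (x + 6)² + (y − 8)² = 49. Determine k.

Tangency holds when the distance from the centre (−6, 8) to the line equals the radius 7:
|8·(−6) + 15·8 − k| / √289 = 7
|k − (72)| = 7·17, so k = 191 or k = −47.

k = −47 or k = 191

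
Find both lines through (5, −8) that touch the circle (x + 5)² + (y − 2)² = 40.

3x + y = 7 and x + 3y = −19

A line y − (−8) = m(x − (5)) is tangent when its distance from (−5, 2) is 2√10:
(−10m − (10))² = 40(m² + 1)
3m² + 10m + 3 = 0, so m = −3 or m = −1/3.
Through (5, −8) these give 3x + y = 7 and x + 3y = −19.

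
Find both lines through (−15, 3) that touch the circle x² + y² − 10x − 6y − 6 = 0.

A line y − (3) = m(x − (−15)) is tangent when its distance from (5, 3) is 2√10:
[m·(20) − (0)]² = 40(m² + 1)
9m² − 1 = 0, so m = −1/3 or m = 1/3.
Through (−15, 3) these give x + 3y = −6 and x − 3y = −24.

x + 3y = −6 and x − 3y = −24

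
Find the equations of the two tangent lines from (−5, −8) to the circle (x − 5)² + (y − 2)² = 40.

Let a tangent through (−5, −8) have slope m. Its distance from (5, 2) must equal 2√10:
[m·(10) − (10)]² = 40(m² + 1)
3m² − 10m + 3 = 0, so m = 1/3 or m = 3.
With m = 1/3: x − 3y = 19. With m = 3: 3x − y = −7.

x − 3y = 19 and 3x − y = −7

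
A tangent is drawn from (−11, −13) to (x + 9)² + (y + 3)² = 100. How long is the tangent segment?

Centre (−9, −3), r² = 100. |PO|² = (−2)² + (−10)² = 104.
The tangent meets the radius at right angles, so tangent² = |PO|² − r² = 104 − 100 = 4.

2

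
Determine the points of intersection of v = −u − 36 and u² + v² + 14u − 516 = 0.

Substitute v = −u − 36:
2u² + 86u + 780 = 0  ⟹  u² + 43u + 390 = 0
u = −13 or u = −30, giving (−13, −23) and (−30, −6).

(−30, −6) and (−13, −23)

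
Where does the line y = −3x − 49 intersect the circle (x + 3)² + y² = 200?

(−17, 2) and (−13, −10)

Substitute y = −3x − 49:
10x² + 300x + 2210 = 0  ⟹  x² + 30x + 221 = 0
x = −13 or x = −17, giving (−13, −10) and (−17, 2).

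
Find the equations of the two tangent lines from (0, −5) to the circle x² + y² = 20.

x − 2y = 10 and x + 2y = −10

Write the tangent as mx − y + (−5 − m·(0)) = 0 and set its distance from the centre to 2√5:
[m·(0) − (5)]² = 20(m² + 1)
4m² − 1 = 0, so m = 1/2 or m = −1/2.
Through (0, −5) these give x − 2y = 10 and x + 2y = −10.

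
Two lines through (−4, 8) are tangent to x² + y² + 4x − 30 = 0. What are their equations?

Let a tangent through (−4, 8) have slope m. Its distance from (−2, 0) must equal √34:
[m·(2) − (−8)]² = 34(m² + 1)
15m² − 16m − 15 = 0, so m = 5/3 or m = −3/5.
Through (−4, 8) these give 5x − 3y = −44 and 3x + 5y = 28.

5x − 3y = −44 and 3x + 5y = 28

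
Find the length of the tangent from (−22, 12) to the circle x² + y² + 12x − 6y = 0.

Centre (−6, 3), r² = 45. |PO|² = (−16)² + (9)² = 337.
The tangent meets the radius at right angles, so tangent² = |PO|² − r² = 337 − 45 = 292.

2√73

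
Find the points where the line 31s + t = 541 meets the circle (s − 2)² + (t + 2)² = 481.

From the line, t = −31s + 541. Substituting:
962s² − 33670s + 294372 = 0  ⟹  s² − 35s + 306 = 0
s = 18 or s = 17, giving (18, −17) and (17, 14).

(17, 14) and (18, −17)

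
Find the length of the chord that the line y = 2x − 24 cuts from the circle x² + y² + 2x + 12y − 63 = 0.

4√5

The distance from (−1, −6) to the line is 20/√5, and r² = 100.
Half the chord is √(r² − d²) = √(20), so the full chord is 4√5.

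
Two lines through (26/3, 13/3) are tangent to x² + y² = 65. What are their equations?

A line y − (13/3) = m(x − (26/3)) is tangent when its distance from (0, 0) is √65:
(−26/3m − (−13/3))² = 65(m² + 1)
7m² − 52m − 32 = 0, so m = 8 or m = −4/7.
With m = 8: 8x − y = 65. With m = −4/7: 4x + 7y = 65.

8x − y = 65 and 4x + 7y = 65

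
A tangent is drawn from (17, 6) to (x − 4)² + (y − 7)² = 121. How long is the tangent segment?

7

With centre O = (4, 7), |OP|² = 170 and r² = 121.
Power of the point: PT² = |PO|² − r² = 49, so PT = 7.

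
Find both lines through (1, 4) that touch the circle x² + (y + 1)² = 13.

Write the tangent as mx − y + (4 − m·(1)) = 0 and set its distance from the centre to √13:
[m·(−1) − (−5)]² = 13(m² + 1)
6m² + 5m − 6 = 0, so m = 2/3 or m = −3/2.
With m = 2/3: 2x − 3y = −10. With m = −3/2: 3x + 2y = 11.

2x − 3y = −10 and 3x + 2y = 11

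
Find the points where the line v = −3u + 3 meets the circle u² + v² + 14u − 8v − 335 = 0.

(−7, 24) and (5, −12)

Express v = −3u + 3 and substitute into the circle:
10u² + 20u − 350 = 0  ⟹  u² + 2u − 35 = 0
u = 5 or u = −7, giving (5, −12) and (−7, 24).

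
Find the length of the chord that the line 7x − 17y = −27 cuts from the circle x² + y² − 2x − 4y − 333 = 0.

From the line, y = (27 + 7x)/17. Substituting:
338x² − 676x − 97344 = 0  ⟹  x² − 2x − 288 = 0
x = 18 or x = −16, giving (18, 9) and (−16, −5).
Chord length = distance between (18, 9) and (−16, −5) = √1352 = 26√2.

26√2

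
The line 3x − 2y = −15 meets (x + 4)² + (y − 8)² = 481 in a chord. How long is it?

12√13

Centre (−4, 8), r² = 481. Perpendicular distance d from centre to line = |−13| / √13 = 13/√13.
Chord = 2√(r² − d²) = 2·√(468) = 12√13.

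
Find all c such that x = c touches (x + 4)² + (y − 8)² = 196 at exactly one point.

c = −18 or c = 10

For a tangent, require d(centre, line) = r = 14.
|1·(−4) + 0·8 − c| / √1 = 14
|c − (−4)| = 14, so c = 10 or c = −18.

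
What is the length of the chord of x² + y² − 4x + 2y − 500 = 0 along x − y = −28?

The distance from (2, −1) to the line is 31/√2, and r² = 505.
Chord = 2√(r² − d²) = 2·√(49/2) = 7√2.

7√2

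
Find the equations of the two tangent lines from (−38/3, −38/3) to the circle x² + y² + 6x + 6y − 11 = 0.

Let a tangent through (−38/3, −38/3) have slope m. Its distance from (−3, −3) must equal √29:
[m·(29/3) − (29/3)]² = 29(m² + 1)
10m² − 29m + 10 = 0, so m = 5/2 or m = 2/5.
Through (−38/3, −38/3) these give 5x − 2y = −38 and 2x − 5y = 38.

5x − 2y = −38 and 2x − 5y = 38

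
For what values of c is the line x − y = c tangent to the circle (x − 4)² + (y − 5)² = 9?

For a tangent, require d(centre, line) = r = 3.
|1·4 − 1·5 − c| / √2 = 3
|c − (−1)| = 3√2.

c = −1 ± 3√2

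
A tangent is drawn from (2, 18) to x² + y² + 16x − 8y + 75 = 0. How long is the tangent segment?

√291

Centre (−8, 4), r² = 5. |PO|² = (10)² + (14)² = 296.
The tangent meets the radius at right angles, so tangent² = |PO|² − r² = 296 − 5 = 291.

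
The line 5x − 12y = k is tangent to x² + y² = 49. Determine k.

The line touches the circle iff its distance from (0, 0) is 7:
|5·0 − 12·0 − k| / √169 = 7
|k| = 7·13, so k = 91 or k = −91.

k = −91 or k = 91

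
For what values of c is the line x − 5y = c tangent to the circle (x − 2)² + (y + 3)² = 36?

The line touches the circle iff its distance from (2, −3) is 6:
|1·2 − 5·(−3) − c| / √26 = 6
|c − (17)| = 6√26.

c = 17 ± 6√26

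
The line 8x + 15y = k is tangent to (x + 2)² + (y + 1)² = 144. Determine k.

Tangency holds when the distance from the centre (−2, −1) to the line equals the radius 12:
|8·(−2) + 15·(−1) − k| / √289 = 12
|k − (−31)| = 12·17, so k = 173 or k = −235.

k = −235 or k = 173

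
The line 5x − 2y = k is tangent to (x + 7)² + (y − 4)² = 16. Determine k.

k = −43 ± 4√29

Tangency holds when the distance from the centre (−7, 4) to the line equals the radius 4:
|5·(−7) − 2·4 − k| / √29 = 4
|k − (−43)| = 4√29.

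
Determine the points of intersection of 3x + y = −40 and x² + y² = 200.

From the line, y = −3x − 40. Substituting:
10x² + 240x + 1400 = 0  ⟹  x² + 24x + 140 = 0
x = −10 or x = −14, giving (−10, −10) and (−14, 2).

(−14, 2) and (−10, −10)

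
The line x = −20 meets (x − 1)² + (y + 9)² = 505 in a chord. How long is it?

Centre (1, −9), r² = 505. Perpendicular distance d from centre to line = |21| / √1 = 21.
Chord = 2√(r² − d²) = 2·√(64) = 16.

16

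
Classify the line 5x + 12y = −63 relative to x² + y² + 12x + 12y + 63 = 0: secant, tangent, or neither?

Centre (−6, −6), r² = 9. Distance² from centre to line = (−39)²/169 = 9.
Since d² = r², the line is tangent.

tangent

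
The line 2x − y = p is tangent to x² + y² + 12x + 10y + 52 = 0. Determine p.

Tangency holds when the distance from the centre (−6, −5) to the line equals the radius 3:
|2·(−6) − 1·(−5) − p| / √5 = 3
|p − (−7)| = 3√5.

p = −7 ± 3√5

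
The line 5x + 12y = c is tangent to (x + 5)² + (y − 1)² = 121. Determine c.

c = −156 or c = 130

Tangency holds when the distance from the centre (−5, 1) to the line equals the radius 11:
|5·(−5) + 12·1 − c| / √169 = 11
|c − (−13)| = 11·13, so c = 130 or c = −156.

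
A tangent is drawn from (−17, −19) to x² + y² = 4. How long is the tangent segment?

The centre is (0, 0) and r = 2. The square of the distance from P to the centre is 289 + 361 = 650.
The tangent meets the radius at right angles, so tangent² = |PO|² − r² = 650 − 4 = 646.

√646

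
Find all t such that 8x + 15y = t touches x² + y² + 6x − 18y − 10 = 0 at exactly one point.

The line touches the circle iff its distance from (−3, 9) is 10:
|8·(−3) + 15·9 − t| / √289 = 10
|t − (111)| = 10·17, so t = 281 or t = −59.

t = −59 or t = 281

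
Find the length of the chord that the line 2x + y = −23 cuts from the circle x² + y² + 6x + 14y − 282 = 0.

16√5

Centre (−3, −7), r² = 340. Perpendicular distance d from centre to line = |10| / √5 = 10/√5.
Chord = 2√(r² − d²) = 2·√(320) = 16√5.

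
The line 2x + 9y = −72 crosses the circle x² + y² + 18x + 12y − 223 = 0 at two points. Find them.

(−27, −2) and (9, −10)

Substitute y = (−72 − 2x)/9:
85x² + 1530x − 20655 = 0  ⟹  x² + 18x − 243 = 0
x = 9 or x = −27, giving (9, −10) and (−27, −2).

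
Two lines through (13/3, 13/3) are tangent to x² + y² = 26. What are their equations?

Write the tangent as mx − y + (13/3 − m·(13/3)) = 0 and set its distance from the centre to √26:
(−13/3m − (−13/3))² = 26(m² + 1)
5m² + 26m + 5 = 0, so m = −1/5 or m = −5.
With m = −1/5: x + 5y = 26. With m = −5: 5x + y = 26.

x + 5y = 26 and 5x + y = 26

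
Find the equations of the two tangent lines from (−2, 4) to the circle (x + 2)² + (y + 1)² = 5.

A line y − (4) = m(x − (−2)) is tangent when its distance from (−2, −1) is √5:
(0m − (−5))² = 5(m² + 1)
m² − 4 = 0, so m = −2 or m = 2.
Through (−2, 4) these give 2x + y = 0 and 2x − y = −8.

2x + y = 0 and 2x − y = −8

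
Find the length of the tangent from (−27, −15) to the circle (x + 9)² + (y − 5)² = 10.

√714

With centre O = (−9, 5), |OP|² = 724 and r² = 10.
The tangent meets the radius at right angles, so tangent² = |PO|² − r² = 724 − 10 = 714.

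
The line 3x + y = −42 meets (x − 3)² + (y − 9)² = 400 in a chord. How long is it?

From the line, y = −3x − 42. Substituting:
10x² + 300x + 2210 = 0  ⟹  x² + 30x + 221 = 0
x = −13 or x = −17, giving (−13, −3) and (−17, 9).
Chord length = distance between (−13, −3) and (−17, 9) = √160 = 4√10.

4√10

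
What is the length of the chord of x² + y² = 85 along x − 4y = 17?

The distance from (0, 0) to the line is 17/√17, and r² = 85.
Half the chord is √(r² − d²) = √(68), so the full chord is 4√17.

4√17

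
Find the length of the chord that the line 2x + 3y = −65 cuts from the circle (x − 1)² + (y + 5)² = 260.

The distance from (1, −5) to the line is 52/√13, and r² = 260.
Half the chord is √(r² − d²) = √(52), so the full chord is 4√13.

4√13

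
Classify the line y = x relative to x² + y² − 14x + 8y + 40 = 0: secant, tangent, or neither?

neither

Substituting the line into the circle gives 2x² − 6x + 40 = 0.
Δ = 36 − 320 = −284.
No real roots: the line does not meet the circle.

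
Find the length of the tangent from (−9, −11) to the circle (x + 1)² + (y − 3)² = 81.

The centre is (−1, 3) and r = 9. The square of the distance from P to the centre is 64 + 196 = 260.
The tangent meets the radius at right angles, so tangent² = |PO|² − r² = 260 − 81 = 179.

√179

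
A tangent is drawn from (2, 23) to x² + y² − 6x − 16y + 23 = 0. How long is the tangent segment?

4√11

Centre (3, 8), r² = 50. |PO|² = (−1)² + (15)² = 226.
The tangent meets the radius at right angles, so tangent² = |PO|² − r² = 226 − 50 = 176.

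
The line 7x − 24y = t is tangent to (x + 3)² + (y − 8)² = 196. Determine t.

For a tangent, require d(centre, line) = r = 14.
|7·(−3) − 24·8 − t| / √625 = 14
|t − (−213)| = 14·25, so t = 137 or t = −563.

t = −563 or t = 137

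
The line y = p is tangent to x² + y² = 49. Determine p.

Tangency holds when the distance from the centre (0, 0) to the line equals the radius 7:
|0·0 + 1·0 − p| / √1 = 7
|p| = 7, so p = 7 or p = −7.

p = −7 or p = 7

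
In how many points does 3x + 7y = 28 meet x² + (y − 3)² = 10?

Centre (0, 3), r² = 10. Distance² from centre to line = (−7)²/58 = 49/58.
Since d² < r², the line cuts the circle twice.

2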